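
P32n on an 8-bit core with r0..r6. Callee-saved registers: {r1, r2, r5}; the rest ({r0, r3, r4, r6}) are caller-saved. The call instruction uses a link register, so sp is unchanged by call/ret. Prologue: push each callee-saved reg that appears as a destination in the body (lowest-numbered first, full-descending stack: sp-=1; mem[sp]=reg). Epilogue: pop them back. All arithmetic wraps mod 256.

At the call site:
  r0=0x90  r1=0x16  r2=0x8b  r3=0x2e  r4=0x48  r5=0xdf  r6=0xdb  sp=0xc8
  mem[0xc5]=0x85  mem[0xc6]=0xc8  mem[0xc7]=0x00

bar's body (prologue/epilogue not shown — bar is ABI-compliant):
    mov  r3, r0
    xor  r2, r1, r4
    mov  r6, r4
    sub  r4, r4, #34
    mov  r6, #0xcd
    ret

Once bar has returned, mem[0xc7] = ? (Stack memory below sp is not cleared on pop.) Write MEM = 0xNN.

prologue: push r2 -> mem[0xc7]=0x8b, sp=0xc7
body[0] mov  r3, r0 -> r3=0x90
body[1] xor  r2, r1, r4 -> r2=0x5e
body[2] mov  r6, r4 -> r6=0x48
body[3] sub  r4, r4, #34 -> r4=0x26
body[4] mov  r6, #0xcd -> r6=0xcd
epilogue: pop r2=0x8b, sp=0xc8
prologue pushed ['r2'] at ['0xc7']

MEM = 0x8b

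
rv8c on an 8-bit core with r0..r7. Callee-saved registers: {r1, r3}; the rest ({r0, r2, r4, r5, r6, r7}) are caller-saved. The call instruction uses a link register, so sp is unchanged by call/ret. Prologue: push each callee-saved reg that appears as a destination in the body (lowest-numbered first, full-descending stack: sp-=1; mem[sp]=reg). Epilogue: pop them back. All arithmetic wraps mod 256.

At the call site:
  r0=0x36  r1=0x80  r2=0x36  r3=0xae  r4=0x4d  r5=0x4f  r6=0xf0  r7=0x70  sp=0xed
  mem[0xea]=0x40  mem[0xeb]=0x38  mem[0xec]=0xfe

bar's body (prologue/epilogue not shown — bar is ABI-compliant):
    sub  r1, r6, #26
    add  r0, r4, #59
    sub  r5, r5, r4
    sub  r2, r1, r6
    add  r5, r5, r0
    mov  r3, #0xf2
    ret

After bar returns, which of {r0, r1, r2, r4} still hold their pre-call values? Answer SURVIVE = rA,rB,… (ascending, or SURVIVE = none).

SURVIVE = r1,r4

prologue: push r1 → mem[0xec]=0x80, sp=0xec
prologue: push r3 → mem[0xeb]=0xae, sp=0xeb
body[0] sub  r1, r6, #26 → r1=0xd6
body[1] add  r0, r4, #59 → r0=0x88
body[2] sub  r5, r5, r4 → r5=0x02
body[3] sub  r2, r1, r6 → r2=0xe6
body[4] add  r5, r5, r0 → r5=0x8a
body[5] mov  r3, #0xf2 → r3=0xf2
epilogue: pop r3=0xae, sp=0xec
epilogue: pop r1=0x80, sp=0xed
r0: caller-saved, written=True
r1: callee-saved, written=True
r2: caller-saved, written=True
r4: caller-saved, written=False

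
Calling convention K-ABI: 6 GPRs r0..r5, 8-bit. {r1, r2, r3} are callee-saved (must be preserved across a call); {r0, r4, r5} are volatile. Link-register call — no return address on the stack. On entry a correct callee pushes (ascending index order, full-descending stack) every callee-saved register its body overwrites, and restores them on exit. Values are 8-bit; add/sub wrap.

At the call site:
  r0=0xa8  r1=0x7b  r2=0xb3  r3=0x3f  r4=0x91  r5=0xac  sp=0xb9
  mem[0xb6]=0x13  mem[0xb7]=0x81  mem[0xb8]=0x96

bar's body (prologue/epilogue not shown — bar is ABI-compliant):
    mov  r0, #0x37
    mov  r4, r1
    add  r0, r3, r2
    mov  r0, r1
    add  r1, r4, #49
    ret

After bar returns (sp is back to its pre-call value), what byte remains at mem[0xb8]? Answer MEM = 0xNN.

prologue: push r1 -> mem[0xb8]=0x7b, sp=0xb8
body[0] mov  r0, #0x37 -> r0=0x37
body[1] mov  r4, r1 -> r4=0x7b
body[2] add  r0, r3, r2 -> r0=0xf2
body[3] mov  r0, r1 -> r0=0x7b
body[4] add  r1, r4, #49 -> r1=0xac
epilogue: pop r1=0x7b, sp=0xb9
prologue pushed ['r1'] at ['0xb8']

MEM = 0x7b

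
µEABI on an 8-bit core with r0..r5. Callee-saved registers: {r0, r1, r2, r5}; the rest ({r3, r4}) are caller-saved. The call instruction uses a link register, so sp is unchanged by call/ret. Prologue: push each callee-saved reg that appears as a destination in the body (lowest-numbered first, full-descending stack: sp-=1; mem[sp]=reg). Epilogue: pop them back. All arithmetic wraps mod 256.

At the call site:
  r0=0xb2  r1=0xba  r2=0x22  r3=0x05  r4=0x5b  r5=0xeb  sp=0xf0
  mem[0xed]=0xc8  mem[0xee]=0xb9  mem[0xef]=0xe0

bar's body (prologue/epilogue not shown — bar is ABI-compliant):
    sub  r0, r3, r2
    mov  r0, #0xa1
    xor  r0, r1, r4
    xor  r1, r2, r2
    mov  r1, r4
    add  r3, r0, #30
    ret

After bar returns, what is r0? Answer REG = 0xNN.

REG = 0xb2

prologue: push r0 → mem[0xef]=0xb2, sp=0xef
prologue: push r1 → mem[0xee]=0xba, sp=0xee
body[0] sub  r0, r3, r2 → r0=0xe3
body[1] mov  r0, #0xa1 → r0=0xa1
body[2] xor  r0, r1, r4 → r0=0xe1
body[3] xor  r1, r2, r2 → r1=0x00
body[4] mov  r1, r4 → r1=0x5b
body[5] add  r3, r0, #30 → r3=0xff
epilogue: pop r1=0xba, sp=0xef
epilogue: pop r0=0xb2, sp=0xf0
r0 is callee-saved → restored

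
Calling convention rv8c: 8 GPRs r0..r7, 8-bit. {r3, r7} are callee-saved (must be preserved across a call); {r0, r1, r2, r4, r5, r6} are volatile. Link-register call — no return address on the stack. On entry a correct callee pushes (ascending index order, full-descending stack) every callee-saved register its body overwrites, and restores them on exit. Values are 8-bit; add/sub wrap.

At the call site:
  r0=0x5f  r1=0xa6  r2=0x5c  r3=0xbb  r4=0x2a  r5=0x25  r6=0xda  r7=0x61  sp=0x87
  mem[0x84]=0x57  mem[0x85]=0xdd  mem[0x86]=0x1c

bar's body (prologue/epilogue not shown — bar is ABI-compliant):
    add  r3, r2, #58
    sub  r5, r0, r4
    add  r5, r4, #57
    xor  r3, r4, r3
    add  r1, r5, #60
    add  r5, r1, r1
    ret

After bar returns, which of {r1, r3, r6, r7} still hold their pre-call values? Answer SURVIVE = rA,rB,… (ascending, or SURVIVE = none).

SURVIVE = r3,r6,r7

prologue: push r3 → mem[0x86]=0xbb, sp=0x86
body[0] add  r3, r2, #58 → r3=0x96
body[1] sub  r5, r0, r4 → r5=0x35
body[2] add  r5, r4, #57 → r5=0x63
body[3] xor  r3, r4, r3 → r3=0xbc
body[4] add  r1, r5, #60 → r1=0x9f
body[5] add  r5, r1, r1 → r5=0x3e
epilogue: pop r3=0xbb, sp=0x87
r1: caller-saved, written=True
r3: callee-saved, written=True
r6: caller-saved, written=False
r7: callee-saved, written=False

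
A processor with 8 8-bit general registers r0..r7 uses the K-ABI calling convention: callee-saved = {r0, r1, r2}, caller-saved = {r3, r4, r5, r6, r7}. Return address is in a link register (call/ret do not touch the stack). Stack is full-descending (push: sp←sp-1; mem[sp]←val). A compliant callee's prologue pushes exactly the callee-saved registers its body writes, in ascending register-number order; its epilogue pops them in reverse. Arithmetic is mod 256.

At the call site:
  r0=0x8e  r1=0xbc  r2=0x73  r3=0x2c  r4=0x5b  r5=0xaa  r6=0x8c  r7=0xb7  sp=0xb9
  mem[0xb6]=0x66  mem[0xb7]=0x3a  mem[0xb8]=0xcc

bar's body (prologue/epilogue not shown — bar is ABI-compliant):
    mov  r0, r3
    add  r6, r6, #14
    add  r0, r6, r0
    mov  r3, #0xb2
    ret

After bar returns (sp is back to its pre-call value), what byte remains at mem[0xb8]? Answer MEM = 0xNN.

prologue: push r0 → mem[0xb8]=0x8e, sp=0xb8
body[0] mov  r0, r3 → r0=0x2c
body[1] add  r6, r6, #14 → r6=0x9a
body[2] add  r0, r6, r0 → r0=0xc6
body[3] mov  r3, #0xb2 → r3=0xb2
epilogue: pop r0=0x8e, sp=0xb9
prologue pushed ['r0'] at ['0xb8']

MEM = 0x8e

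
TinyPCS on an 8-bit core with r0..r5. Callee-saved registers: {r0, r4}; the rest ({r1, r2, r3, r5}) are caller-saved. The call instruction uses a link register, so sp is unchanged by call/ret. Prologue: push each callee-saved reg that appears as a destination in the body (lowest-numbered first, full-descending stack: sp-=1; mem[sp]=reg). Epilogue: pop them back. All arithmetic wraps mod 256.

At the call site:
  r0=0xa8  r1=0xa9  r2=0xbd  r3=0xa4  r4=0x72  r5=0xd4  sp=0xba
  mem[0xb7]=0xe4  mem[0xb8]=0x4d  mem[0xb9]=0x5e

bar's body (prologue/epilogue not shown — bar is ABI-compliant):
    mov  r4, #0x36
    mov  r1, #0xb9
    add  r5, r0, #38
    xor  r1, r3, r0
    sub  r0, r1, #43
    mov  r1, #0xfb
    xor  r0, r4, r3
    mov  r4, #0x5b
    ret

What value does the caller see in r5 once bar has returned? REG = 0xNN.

prologue: push r0 -> mem[0xb9]=0xa8, sp=0xb9
prologue: push r4 -> mem[0xb8]=0x72, sp=0xb8
body[0] mov  r4, #0x36 -> r4=0x36
body[1] mov  r1, #0xb9 -> r1=0xb9
body[2] add  r5, r0, #38 -> r5=0xce
body[3] xor  r1, r3, r0 -> r1=0x0c
body[4] sub  r0, r1, #43 -> r0=0xe1
body[5] mov  r1, #0xfb -> r1=0xfb
body[6] xor  r0, r4, r3 -> r0=0x92
body[7] mov  r4, #0x5b -> r4=0x5b
epilogue: pop r4=0x72, sp=0xb9
epilogue: pop r0=0xa8, sp=0xba
r5 is caller-saved -> body value

REG = 0xce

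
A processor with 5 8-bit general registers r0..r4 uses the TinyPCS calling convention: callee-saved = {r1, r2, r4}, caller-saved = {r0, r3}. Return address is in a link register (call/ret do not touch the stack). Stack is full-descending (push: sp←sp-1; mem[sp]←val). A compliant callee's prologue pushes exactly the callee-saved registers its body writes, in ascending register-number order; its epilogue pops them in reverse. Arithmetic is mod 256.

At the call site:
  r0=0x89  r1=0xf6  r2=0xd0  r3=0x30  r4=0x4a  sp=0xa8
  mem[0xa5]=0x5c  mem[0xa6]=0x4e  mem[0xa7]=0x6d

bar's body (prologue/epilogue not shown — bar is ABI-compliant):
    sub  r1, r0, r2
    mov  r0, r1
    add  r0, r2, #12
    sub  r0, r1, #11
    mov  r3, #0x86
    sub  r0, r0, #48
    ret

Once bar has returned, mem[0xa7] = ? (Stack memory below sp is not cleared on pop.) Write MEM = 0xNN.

prologue: push r1 -> mem[0xa7]=0xf6, sp=0xa7
body[0] sub  r1, r0, r2 -> r1=0xb9
body[1] mov  r0, r1 -> r0=0xb9
body[2] add  r0, r2, #12 -> r0=0xdc
body[3] sub  r0, r1, #11 -> r0=0xae
body[4] mov  r3, #0x86 -> r3=0x86
body[5] sub  r0, r0, #48 -> r0=0x7e
epilogue: pop r1=0xf6, sp=0xa8
prologue pushed ['r1'] at ['0xa7']

MEM = 0xf6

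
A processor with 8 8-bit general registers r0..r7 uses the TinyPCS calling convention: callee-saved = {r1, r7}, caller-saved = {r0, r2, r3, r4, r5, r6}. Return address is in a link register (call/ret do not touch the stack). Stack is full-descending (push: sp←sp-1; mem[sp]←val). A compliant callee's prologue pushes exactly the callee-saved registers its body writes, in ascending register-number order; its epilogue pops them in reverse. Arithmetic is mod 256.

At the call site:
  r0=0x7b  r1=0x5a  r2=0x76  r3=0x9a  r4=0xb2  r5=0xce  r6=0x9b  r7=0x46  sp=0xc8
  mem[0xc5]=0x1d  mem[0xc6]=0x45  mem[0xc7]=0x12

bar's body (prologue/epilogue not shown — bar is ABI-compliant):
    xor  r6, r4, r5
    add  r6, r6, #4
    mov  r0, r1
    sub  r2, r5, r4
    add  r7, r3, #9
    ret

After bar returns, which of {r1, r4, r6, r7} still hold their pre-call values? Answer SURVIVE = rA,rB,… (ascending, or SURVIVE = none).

SURVIVE = r1,r4,r7

prologue: push r7 -> mem[0xc7]=0x46, sp=0xc7
body[0] xor  r6, r4, r5 -> r6=0x7c
body[1] add  r6, r6, #4 -> r6=0x80
body[2] mov  r0, r1 -> r0=0x5a
body[3] sub  r2, r5, r4 -> r2=0x1c
body[4] add  r7, r3, #9 -> r7=0xa3
epilogue: pop r7=0x46, sp=0xc8
r1: callee-saved, written=False
r4: caller-saved, written=False
r6: caller-saved, written=True
r7: callee-saved, written=True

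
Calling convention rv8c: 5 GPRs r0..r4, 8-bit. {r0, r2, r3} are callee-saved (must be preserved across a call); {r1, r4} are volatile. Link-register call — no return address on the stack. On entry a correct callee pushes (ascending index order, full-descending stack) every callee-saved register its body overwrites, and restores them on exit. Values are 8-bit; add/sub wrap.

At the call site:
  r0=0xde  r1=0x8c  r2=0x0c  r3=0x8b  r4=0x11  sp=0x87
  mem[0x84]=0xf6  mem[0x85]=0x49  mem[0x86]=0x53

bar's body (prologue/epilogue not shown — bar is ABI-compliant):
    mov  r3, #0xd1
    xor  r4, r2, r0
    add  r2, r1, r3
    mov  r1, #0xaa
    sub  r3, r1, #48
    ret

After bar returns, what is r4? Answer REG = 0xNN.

prologue: push r2 → mem[0x86]=0x0c, sp=0x86
prologue: push r3 → mem[0x85]=0x8b, sp=0x85
body[0] mov  r3, #0xd1 → r3=0xd1
body[1] xor  r4, r2, r0 → r4=0xd2
body[2] add  r2, r1, r3 → r2=0x5d
body[3] mov  r1, #0xaa → r1=0xaa
body[4] sub  r3, r1, #48 → r3=0x7a
epilogue: pop r3=0x8b, sp=0x86
epilogue: pop r2=0x0c, sp=0x87
r4 is caller-saved → body value

REG = 0xd2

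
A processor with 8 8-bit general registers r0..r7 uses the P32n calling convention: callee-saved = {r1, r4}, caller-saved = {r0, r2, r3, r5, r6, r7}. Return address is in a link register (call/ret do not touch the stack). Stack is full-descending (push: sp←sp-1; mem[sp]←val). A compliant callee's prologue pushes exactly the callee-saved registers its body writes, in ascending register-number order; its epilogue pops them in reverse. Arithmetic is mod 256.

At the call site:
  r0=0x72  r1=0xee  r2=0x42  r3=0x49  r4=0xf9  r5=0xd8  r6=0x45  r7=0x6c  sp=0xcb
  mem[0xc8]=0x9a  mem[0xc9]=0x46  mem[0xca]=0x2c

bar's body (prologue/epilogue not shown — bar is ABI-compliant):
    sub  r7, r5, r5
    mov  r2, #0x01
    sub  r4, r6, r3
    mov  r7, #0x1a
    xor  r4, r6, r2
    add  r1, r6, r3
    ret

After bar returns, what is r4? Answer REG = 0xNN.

prologue: push r1 → mem[0xca]=0xee, sp=0xca
prologue: push r4 → mem[0xc9]=0xf9, sp=0xc9
body[0] sub  r7, r5, r5 → r7=0x00
body[1] mov  r2, #0x01 → r2=0x01
body[2] sub  r4, r6, r3 → r4=0xfc
body[3] mov  r7, #0x1a → r7=0x1a
body[4] xor  r4, r6, r2 → r4=0x44
body[5] add  r1, r6, r3 → r1=0x8e
epilogue: pop r4=0xf9, sp=0xca
epilogue: pop r1=0xee, sp=0xcb
r4 is callee-saved → restored

REG = 0xf9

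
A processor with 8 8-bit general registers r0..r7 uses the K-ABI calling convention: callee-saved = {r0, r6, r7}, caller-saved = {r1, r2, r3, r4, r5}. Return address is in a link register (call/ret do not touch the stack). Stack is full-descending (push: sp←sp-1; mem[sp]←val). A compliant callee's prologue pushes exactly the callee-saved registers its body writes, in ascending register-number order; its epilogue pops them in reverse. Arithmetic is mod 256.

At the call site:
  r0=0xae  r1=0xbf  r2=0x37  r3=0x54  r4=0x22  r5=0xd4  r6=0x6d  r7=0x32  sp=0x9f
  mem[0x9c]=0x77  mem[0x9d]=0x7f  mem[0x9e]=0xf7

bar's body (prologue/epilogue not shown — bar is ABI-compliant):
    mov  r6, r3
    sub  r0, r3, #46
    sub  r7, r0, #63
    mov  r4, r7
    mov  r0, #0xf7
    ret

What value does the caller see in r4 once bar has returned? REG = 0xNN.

REG = 0xe7

prologue: push r0 → mem[0x9e]=0xae, sp=0x9e
prologue: push r6 → mem[0x9d]=0x6d, sp=0x9d
prologue: push r7 → mem[0x9c]=0x32, sp=0x9c
body[0] mov  r6, r3 → r6=0x54
body[1] sub  r0, r3, #46 → r0=0x26
body[2] sub  r7, r0, #63 → r7=0xe7
body[3] mov  r4, r7 → r4=0xe7
body[4] mov  r0, #0xf7 → r0=0xf7
epilogue: pop r7=0x32, sp=0x9d
epilogue: pop r6=0x6d, sp=0x9e
epilogue: pop r0=0xae, sp=0x9f
r4 is caller-saved → body value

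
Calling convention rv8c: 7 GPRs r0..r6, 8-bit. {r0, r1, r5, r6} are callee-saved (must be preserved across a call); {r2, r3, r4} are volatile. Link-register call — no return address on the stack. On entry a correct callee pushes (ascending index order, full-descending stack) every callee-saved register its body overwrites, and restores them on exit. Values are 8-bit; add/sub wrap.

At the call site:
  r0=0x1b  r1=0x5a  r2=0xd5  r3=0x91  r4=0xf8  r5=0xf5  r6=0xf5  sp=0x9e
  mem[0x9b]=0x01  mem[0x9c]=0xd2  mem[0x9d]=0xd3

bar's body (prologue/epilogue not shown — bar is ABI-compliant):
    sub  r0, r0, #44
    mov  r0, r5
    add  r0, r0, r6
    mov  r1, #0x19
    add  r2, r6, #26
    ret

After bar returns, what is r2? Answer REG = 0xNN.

prologue: push r0 -> mem[0x9d]=0x1b, sp=0x9d
prologue: push r1 -> mem[0x9c]=0x5a, sp=0x9c
body[0] sub  r0, r0, #44 -> r0=0xef
body[1] mov  r0, r5 -> r0=0xf5
body[2] add  r0, r0, r6 -> r0=0xea
body[3] mov  r1, #0x19 -> r1=0x19
body[4] add  r2, r6, #26 -> r2=0x0f
epilogue: pop r1=0x5a, sp=0x9d
epilogue: pop r0=0x1b, sp=0x9e
r2 is caller-saved -> body value

REG = 0x0f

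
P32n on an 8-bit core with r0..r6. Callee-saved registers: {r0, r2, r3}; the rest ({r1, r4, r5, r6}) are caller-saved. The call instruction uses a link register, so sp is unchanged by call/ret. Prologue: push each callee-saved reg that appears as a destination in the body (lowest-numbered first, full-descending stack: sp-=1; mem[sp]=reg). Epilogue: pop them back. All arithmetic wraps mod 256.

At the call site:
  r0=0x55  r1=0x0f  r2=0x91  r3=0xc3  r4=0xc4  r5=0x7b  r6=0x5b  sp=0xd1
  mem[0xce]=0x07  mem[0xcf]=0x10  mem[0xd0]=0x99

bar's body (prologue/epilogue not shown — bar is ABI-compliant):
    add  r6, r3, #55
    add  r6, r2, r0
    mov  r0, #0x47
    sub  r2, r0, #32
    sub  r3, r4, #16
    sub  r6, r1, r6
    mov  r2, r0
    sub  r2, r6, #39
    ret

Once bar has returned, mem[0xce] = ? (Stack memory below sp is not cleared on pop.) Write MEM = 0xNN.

MEM = 0xc3

prologue: push r0 -> mem[0xd0]=0x55, sp=0xd0
prologue: push r2 -> mem[0xcf]=0x91, sp=0xcf
prologue: push r3 -> mem[0xce]=0xc3, sp=0xce
body[0] add  r6, r3, #55 -> r6=0xfa
body[1] add  r6, r2, r0 -> r6=0xe6
body[2] mov  r0, #0x47 -> r0=0x47
body[3] sub  r2, r0, #32 -> r2=0x27
body[4] sub  r3, r4, #16 -> r3=0xb4
body[5] sub  r6, r1, r6 -> r6=0x29
body[6] mov  r2, r0 -> r2=0x47
body[7] sub  r2, r6, #39 -> r2=0x02
epilogue: pop r3=0xc3, sp=0xcf
epilogue: pop r2=0x91, sp=0xd0
epilogue: pop r0=0x55, sp=0xd1
prologue pushed ['r0', 'r2', 'r3'] at ['0xd0', '0xcf', '0xce']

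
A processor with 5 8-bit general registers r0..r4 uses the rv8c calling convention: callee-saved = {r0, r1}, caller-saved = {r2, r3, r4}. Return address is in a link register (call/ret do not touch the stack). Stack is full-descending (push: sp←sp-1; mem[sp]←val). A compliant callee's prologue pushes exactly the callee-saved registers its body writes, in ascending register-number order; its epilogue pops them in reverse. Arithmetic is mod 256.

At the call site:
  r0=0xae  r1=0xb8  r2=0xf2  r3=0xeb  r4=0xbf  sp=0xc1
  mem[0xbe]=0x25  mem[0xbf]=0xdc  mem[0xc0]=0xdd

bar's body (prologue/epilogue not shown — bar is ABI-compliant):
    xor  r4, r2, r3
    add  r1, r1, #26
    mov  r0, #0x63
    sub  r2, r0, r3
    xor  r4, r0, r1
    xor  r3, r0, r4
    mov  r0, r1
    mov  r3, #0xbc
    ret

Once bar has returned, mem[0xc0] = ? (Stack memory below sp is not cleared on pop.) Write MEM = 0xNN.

prologue: push r0 → mem[0xc0]=0xae, sp=0xc0
prologue: push r1 → mem[0xbf]=0xb8, sp=0xbf
body[0] xor  r4, r2, r3 → r4=0x19
body[1] add  r1, r1, #26 → r1=0xd2
body[2] mov  r0, #0x63 → r0=0x63
body[3] sub  r2, r0, r3 → r2=0x78
body[4] xor  r4, r0, r1 → r4=0xb1
body[5] xor  r3, r0, r4 → r3=0xd2
body[6] mov  r0, r1 → r0=0xd2
body[7] mov  r3, #0xbc → r3=0xbc
epilogue: pop r1=0xb8, sp=0xc0
epilogue: pop r0=0xae, sp=0xc1
prologue pushed ['r0', 'r1'] at ['0xc0', '0xbf']

MEM = 0xae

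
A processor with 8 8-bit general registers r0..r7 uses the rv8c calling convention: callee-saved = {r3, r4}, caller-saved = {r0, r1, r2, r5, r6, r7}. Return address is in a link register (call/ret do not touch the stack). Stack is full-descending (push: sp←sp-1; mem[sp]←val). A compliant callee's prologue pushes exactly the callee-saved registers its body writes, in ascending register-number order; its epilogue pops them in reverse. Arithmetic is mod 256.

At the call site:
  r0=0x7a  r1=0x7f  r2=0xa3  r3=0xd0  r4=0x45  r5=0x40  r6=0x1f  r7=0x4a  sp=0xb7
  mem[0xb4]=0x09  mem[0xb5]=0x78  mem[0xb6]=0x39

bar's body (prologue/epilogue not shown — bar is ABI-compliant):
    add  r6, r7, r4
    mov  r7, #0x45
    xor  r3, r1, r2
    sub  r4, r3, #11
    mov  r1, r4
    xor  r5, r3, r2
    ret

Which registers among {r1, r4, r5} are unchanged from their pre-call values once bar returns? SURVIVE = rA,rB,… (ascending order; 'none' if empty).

SURVIVE = r4

prologue: push r3 -> mem[0xb6]=0xd0, sp=0xb6
prologue: push r4 -> mem[0xb5]=0x45, sp=0xb5
body[0] add  r6, r7, r4 -> r6=0x8f
body[1] mov  r7, #0x45 -> r7=0x45
body[2] xor  r3, r1, r2 -> r3=0xdc
body[3] sub  r4, r3, #11 -> r4=0xd1
body[4] mov  r1, r4 -> r1=0xd1
body[5] xor  r5, r3, r2 -> r5=0x7f
epilogue: pop r4=0x45, sp=0xb6
epilogue: pop r3=0xd0, sp=0xb7
r1: caller-saved, written=True
r4: callee-saved, written=True
r5: caller-saved, written=True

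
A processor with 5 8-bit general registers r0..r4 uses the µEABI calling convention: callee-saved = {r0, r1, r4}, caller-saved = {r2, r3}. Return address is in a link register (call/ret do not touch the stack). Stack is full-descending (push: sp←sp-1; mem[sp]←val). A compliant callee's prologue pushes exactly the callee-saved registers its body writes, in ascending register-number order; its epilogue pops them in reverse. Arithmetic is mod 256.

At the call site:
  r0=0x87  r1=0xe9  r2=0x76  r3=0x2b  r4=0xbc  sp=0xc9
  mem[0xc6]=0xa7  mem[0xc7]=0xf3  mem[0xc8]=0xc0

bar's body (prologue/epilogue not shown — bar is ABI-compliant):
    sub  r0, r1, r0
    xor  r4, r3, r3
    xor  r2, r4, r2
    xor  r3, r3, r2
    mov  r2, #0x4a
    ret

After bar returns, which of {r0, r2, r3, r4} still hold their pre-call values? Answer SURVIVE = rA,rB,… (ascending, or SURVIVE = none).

prologue: push r0 → mem[0xc8]=0x87, sp=0xc8
prologue: push r4 → mem[0xc7]=0xbc, sp=0xc7
body[0] sub  r0, r1, r0 → r0=0x62
body[1] xor  r4, r3, r3 → r4=0x00
body[2] xor  r2, r4, r2 → r2=0x76
body[3] xor  r3, r3, r2 → r3=0x5d
body[4] mov  r2, #0x4a → r2=0x4a
epilogue: pop r4=0xbc, sp=0xc8
epilogue: pop r0=0x87, sp=0xc9
r0: callee-saved, written=True
r2: caller-saved, written=True
r3: caller-saved, written=True
r4: callee-saved, written=True

SURVIVE = r0,r4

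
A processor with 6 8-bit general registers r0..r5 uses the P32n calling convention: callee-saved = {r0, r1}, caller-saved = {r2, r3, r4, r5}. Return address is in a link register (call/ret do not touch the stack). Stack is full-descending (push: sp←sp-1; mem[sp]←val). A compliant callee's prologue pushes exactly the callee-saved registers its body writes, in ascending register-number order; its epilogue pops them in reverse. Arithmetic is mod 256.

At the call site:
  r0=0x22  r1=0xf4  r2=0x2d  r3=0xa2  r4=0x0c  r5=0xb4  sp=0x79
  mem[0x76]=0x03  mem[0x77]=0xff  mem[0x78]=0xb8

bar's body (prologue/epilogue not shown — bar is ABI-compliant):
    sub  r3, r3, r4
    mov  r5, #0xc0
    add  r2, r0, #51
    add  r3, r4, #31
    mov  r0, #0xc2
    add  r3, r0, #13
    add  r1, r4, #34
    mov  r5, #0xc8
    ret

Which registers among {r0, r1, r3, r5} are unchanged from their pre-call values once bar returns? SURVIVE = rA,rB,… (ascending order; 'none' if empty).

SURVIVE = r0,r1

prologue: push r0 → mem[0x78]=0x22, sp=0x78
prologue: push r1 → mem[0x77]=0xf4, sp=0x77
body[0] sub  r3, r3, r4 → r3=0x96
body[1] mov  r5, #0xc0 → r5=0xc0
body[2] add  r2, r0, #51 → r2=0x55
body[3] add  r3, r4, #31 → r3=0x2b
body[4] mov  r0, #0xc2 → r0=0xc2
body[5] add  r3, r0, #13 → r3=0xcf
body[6] add  r1, r4, #34 → r1=0x2e
body[7] mov  r5, #0xc8 → r5=0xc8
epilogue: pop r1=0xf4, sp=0x78
epilogue: pop r0=0x22, sp=0x79
r0: callee-saved, written=True
r1: callee-saved, written=True
r3: caller-saved, written=True
r5: caller-saved, written=True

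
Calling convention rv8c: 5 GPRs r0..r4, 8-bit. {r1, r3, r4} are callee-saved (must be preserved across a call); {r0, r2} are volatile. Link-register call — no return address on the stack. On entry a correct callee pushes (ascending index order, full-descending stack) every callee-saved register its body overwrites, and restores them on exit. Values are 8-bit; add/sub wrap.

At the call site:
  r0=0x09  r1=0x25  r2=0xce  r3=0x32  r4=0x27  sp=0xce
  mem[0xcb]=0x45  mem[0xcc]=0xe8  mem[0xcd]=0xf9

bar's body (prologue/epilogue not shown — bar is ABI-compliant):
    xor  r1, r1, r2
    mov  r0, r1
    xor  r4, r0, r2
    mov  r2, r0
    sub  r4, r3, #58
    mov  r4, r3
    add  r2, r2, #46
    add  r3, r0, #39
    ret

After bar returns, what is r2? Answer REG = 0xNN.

prologue: push r1 -> mem[0xcd]=0x25, sp=0xcd
prologue: push r3 -> mem[0xcc]=0x32, sp=0xcc
prologue: push r4 -> mem[0xcb]=0x27, sp=0xcb
body[0] xor  r1, r1, r2 -> r1=0xeb
body[1] mov  r0, r1 -> r0=0xeb
body[2] xor  r4, r0, r2 -> r4=0x25
body[3] mov  r2, r0 -> r2=0xeb
body[4] sub  r4, r3, #58 -> r4=0xf8
body[5] mov  r4, r3 -> r4=0x32
body[6] add  r2, r2, #46 -> r2=0x19
body[7] add  r3, r0, #39 -> r3=0x12
epilogue: pop r4=0x27, sp=0xcc
epilogue: pop r3=0x32, sp=0xcd
epilogue: pop r1=0x25, sp=0xce
r2 is caller-saved -> body value

REG = 0x19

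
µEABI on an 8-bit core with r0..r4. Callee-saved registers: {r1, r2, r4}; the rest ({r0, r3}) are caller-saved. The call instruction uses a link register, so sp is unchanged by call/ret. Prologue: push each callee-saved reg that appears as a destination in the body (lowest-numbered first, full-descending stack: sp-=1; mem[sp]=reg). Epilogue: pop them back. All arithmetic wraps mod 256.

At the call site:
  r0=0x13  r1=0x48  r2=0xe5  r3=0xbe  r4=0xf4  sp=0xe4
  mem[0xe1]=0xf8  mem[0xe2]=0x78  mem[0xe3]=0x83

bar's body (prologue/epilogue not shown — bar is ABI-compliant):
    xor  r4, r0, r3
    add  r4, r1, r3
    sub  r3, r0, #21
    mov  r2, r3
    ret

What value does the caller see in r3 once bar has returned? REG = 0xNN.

prologue: push r2 -> mem[0xe3]=0xe5, sp=0xe3
prologue: push r4 -> mem[0xe2]=0xf4, sp=0xe2
body[0] xor  r4, r0, r3 -> r4=0xad
body[1] add  r4, r1, r3 -> r4=0x06
body[2] sub  r3, r0, #21 -> r3=0xfe
body[3] mov  r2, r3 -> r2=0xfe
epilogue: pop r4=0xf4, sp=0xe3
epilogue: pop r2=0xe5, sp=0xe4
r3 is caller-saved -> body value

REG = 0xfe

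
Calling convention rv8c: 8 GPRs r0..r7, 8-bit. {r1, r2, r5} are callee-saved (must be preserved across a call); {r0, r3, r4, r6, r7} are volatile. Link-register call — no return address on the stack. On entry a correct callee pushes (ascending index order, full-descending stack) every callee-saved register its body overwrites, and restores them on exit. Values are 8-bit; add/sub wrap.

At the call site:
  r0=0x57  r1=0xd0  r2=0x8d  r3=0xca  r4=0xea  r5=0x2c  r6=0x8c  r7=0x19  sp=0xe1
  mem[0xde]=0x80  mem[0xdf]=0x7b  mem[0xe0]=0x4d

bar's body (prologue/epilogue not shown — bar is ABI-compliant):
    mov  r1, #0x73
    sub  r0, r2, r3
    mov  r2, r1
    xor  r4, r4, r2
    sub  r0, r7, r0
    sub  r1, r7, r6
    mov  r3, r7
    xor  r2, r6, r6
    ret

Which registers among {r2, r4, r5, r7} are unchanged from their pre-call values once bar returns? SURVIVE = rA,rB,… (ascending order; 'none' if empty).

prologue: push r1 → mem[0xe0]=0xd0, sp=0xe0
prologue: push r2 → mem[0xdf]=0x8d, sp=0xdf
body[0] mov  r1, #0x73 → r1=0x73
body[1] sub  r0, r2, r3 → r0=0xc3
body[2] mov  r2, r1 → r2=0x73
body[3] xor  r4, r4, r2 → r4=0x99
body[4] sub  r0, r7, r0 → r0=0x56
body[5] sub  r1, r7, r6 → r1=0x8d
body[6] mov  r3, r7 → r3=0x19
body[7] xor  r2, r6, r6 → r2=0x00
epilogue: pop r2=0x8d, sp=0xe0
epilogue: pop r1=0xd0, sp=0xe1
r2: callee-saved, written=True
r4: caller-saved, written=True
r5: callee-saved, written=False
r7: caller-saved, written=False

SURVIVE = r2,r5,r7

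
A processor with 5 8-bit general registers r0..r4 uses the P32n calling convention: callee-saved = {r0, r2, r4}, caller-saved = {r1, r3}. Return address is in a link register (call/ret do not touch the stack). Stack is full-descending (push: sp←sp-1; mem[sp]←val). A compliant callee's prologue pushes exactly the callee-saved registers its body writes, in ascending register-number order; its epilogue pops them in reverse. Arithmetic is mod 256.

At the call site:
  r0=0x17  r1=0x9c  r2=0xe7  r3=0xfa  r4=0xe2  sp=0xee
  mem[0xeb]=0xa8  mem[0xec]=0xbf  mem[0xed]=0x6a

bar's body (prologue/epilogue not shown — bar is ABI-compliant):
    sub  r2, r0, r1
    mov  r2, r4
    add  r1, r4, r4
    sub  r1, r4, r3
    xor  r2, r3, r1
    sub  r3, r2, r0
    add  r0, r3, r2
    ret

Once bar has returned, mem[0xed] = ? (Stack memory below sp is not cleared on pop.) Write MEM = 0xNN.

MEM = 0x17

prologue: push r0 -> mem[0xed]=0x17, sp=0xed
prologue: push r2 -> mem[0xec]=0xe7, sp=0xec
body[0] sub  r2, r0, r1 -> r2=0x7b
body[1] mov  r2, r4 -> r2=0xe2
body[2] add  r1, r4, r4 -> r1=0xc4
body[3] sub  r1, r4, r3 -> r1=0xe8
body[4] xor  r2, r3, r1 -> r2=0x12
body[5] sub  r3, r2, r0 -> r3=0xfb
body[6] add  r0, r3, r2 -> r0=0x0d
epilogue: pop r2=0xe7, sp=0xed
epilogue: pop r0=0x17, sp=0xee
prologue pushed ['r0', 'r2'] at ['0xed', '0xec']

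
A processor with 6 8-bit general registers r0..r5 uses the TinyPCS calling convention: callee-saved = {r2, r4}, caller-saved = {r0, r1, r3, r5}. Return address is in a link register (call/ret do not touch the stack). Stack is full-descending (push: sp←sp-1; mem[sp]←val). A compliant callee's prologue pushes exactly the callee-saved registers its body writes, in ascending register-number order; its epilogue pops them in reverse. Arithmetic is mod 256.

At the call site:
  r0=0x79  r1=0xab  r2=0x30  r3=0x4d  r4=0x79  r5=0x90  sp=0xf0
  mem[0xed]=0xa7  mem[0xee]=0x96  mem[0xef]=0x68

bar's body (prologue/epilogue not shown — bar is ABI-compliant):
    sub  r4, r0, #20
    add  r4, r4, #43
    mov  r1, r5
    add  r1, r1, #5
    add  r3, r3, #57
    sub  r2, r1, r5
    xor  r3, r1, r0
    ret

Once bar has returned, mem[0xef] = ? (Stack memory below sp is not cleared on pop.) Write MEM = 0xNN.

MEM = 0x30

prologue: push r2 → mem[0xef]=0x30, sp=0xef
prologue: push r4 → mem[0xee]=0x79, sp=0xee
body[0] sub  r4, r0, #20 → r4=0x65
body[1] add  r4, r4, #43 → r4=0x90
body[2] mov  r1, r5 → r1=0x90
body[3] add  r1, r1, #5 → r1=0x95
body[4] add  r3, r3, #57 → r3=0x86
body[5] sub  r2, r1, r5 → r2=0x05
body[6] xor  r3, r1, r0 → r3=0xec
epilogue: pop r4=0x79, sp=0xef
epilogue: pop r2=0x30, sp=0xf0
prologue pushed ['r2', 'r4'] at ['0xef', '0xee']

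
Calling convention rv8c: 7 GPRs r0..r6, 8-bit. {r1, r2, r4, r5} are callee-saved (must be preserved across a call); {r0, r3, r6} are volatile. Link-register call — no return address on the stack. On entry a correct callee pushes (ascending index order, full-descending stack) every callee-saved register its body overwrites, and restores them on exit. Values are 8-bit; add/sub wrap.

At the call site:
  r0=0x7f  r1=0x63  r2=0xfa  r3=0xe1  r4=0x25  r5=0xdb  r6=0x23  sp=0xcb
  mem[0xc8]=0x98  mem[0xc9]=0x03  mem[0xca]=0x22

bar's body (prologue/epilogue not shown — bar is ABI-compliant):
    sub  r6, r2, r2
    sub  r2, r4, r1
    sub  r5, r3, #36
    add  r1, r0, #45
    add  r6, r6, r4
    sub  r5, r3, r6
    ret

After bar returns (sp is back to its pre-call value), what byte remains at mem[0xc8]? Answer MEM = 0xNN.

MEM = 0xdb

prologue: push r1 -> mem[0xca]=0x63, sp=0xca
prologue: push r2 -> mem[0xc9]=0xfa, sp=0xc9
prologue: push r5 -> mem[0xc8]=0xdb, sp=0xc8
body[0] sub  r6, r2, r2 -> r6=0x00
body[1] sub  r2, r4, r1 -> r2=0xc2
body[2] sub  r5, r3, #36 -> r5=0xbd
body[3] add  r1, r0, #45 -> r1=0xac
body[4] add  r6, r6, r4 -> r6=0x25
body[5] sub  r5, r3, r6 -> r5=0xbc
epilogue: pop r5=0xdb, sp=0xc9
epilogue: pop r2=0xfa, sp=0xca
epilogue: pop r1=0x63, sp=0xcb
prologue pushed ['r1', 'r2', 'r5'] at ['0xca', '0xc9', '0xc8']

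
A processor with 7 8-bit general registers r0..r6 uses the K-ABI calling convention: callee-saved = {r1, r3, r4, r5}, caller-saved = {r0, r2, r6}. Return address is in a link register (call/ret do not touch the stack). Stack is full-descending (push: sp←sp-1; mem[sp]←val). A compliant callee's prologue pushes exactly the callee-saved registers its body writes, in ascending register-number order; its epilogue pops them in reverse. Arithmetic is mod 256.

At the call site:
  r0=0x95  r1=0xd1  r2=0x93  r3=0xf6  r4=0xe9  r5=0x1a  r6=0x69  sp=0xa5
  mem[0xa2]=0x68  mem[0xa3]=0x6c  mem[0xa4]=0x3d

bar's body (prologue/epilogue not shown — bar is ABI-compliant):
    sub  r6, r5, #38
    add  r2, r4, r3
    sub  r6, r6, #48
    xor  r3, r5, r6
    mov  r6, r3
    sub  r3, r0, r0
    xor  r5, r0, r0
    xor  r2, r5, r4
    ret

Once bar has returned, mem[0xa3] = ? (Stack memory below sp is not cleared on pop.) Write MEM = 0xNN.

prologue: push r3 -> mem[0xa4]=0xf6, sp=0xa4
prologue: push r5 -> mem[0xa3]=0x1a, sp=0xa3
body[0] sub  r6, r5, #38 -> r6=0xf4
body[1] add  r2, r4, r3 -> r2=0xdf
body[2] sub  r6, r6, #48 -> r6=0xc4
body[3] xor  r3, r5, r6 -> r3=0xde
body[4] mov  r6, r3 -> r6=0xde
body[5] sub  r3, r0, r0 -> r3=0x00
body[6] xor  r5, r0, r0 -> r5=0x00
body[7] xor  r2, r5, r4 -> r2=0xe9
epilogue: pop r5=0x1a, sp=0xa4
epilogue: pop r3=0xf6, sp=0xa5
prologue pushed ['r3', 'r5'] at ['0xa4', '0xa3']

MEM = 0x1a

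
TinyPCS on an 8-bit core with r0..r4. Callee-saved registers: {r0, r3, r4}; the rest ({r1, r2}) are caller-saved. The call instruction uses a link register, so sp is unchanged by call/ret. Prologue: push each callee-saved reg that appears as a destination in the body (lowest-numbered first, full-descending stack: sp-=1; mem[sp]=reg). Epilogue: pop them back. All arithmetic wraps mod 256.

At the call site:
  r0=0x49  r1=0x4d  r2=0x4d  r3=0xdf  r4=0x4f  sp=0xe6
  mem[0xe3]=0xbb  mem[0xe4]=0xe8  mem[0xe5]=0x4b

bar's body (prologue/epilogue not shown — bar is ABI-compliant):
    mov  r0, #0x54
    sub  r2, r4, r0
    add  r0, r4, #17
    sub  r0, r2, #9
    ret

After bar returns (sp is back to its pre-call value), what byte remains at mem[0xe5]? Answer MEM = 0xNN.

prologue: push r0 -> mem[0xe5]=0x49, sp=0xe5
body[0] mov  r0, #0x54 -> r0=0x54
body[1] sub  r2, r4, r0 -> r2=0xfb
body[2] add  r0, r4, #17 -> r0=0x60
body[3] sub  r0, r2, #9 -> r0=0xf2
epilogue: pop r0=0x49, sp=0xe6
prologue pushed ['r0'] at ['0xe5']

MEM = 0x49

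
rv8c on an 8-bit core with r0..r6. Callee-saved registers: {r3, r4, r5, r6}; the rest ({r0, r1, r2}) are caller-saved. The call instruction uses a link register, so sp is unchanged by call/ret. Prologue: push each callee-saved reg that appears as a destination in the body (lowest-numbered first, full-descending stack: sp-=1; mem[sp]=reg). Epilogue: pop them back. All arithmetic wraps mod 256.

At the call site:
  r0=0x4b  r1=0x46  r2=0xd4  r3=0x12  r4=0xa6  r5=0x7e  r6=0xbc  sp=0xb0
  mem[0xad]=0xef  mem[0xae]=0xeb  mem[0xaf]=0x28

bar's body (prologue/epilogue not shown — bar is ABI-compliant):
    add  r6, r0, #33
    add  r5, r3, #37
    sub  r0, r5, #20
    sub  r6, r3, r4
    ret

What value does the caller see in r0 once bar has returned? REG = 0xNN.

prologue: push r5 -> mem[0xaf]=0x7e, sp=0xaf
prologue: push r6 -> mem[0xae]=0xbc, sp=0xae
body[0] add  r6, r0, #33 -> r6=0x6c
body[1] add  r5, r3, #37 -> r5=0x37
body[2] sub  r0, r5, #20 -> r0=0x23
body[3] sub  r6, r3, r4 -> r6=0x6c
epilogue: pop r6=0xbc, sp=0xaf
epilogue: pop r5=0x7e, sp=0xb0
r0 is caller-saved -> body value

REG = 0x23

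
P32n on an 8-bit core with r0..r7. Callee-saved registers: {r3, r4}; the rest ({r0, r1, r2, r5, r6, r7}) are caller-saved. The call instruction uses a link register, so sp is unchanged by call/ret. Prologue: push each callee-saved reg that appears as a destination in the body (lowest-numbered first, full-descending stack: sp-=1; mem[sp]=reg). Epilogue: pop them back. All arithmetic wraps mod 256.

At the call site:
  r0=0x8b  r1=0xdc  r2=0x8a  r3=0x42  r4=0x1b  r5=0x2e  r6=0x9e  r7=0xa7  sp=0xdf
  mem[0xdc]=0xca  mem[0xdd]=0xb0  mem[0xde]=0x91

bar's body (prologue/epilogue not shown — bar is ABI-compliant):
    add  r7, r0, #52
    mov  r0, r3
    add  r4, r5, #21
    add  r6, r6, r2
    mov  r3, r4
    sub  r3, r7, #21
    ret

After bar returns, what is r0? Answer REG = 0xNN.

REG = 0x42

prologue: push r3 → mem[0xde]=0x42, sp=0xde
prologue: push r4 → mem[0xdd]=0x1b, sp=0xdd
body[0] add  r7, r0, #52 → r7=0xbf
body[1] mov  r0, r3 → r0=0x42
body[2] add  r4, r5, #21 → r4=0x43
body[3] add  r6, r6, r2 → r6=0x28
body[4] mov  r3, r4 → r3=0x43
body[5] sub  r3, r7, #21 → r3=0xaa
epilogue: pop r4=0x1b, sp=0xde
epilogue: pop r3=0x42, sp=0xdf
r0 is caller-saved → body value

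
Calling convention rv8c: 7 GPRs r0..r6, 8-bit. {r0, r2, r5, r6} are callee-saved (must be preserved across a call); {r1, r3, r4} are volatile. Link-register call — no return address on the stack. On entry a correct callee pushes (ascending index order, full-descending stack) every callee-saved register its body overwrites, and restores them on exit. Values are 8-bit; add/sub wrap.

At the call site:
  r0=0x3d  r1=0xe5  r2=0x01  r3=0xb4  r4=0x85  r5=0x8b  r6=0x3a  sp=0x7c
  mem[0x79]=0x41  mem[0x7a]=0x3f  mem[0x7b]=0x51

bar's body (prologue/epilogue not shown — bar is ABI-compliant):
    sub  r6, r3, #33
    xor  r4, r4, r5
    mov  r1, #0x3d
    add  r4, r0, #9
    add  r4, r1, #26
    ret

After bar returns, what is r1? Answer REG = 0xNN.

REG = 0x3d

prologue: push r6 -> mem[0x7b]=0x3a, sp=0x7b
body[0] sub  r6, r3, #33 -> r6=0x93
body[1] xor  r4, r4, r5 -> r4=0x0e
body[2] mov  r1, #0x3d -> r1=0x3d
body[3] add  r4, r0, #9 -> r4=0x46
body[4] add  r4, r1, #26 -> r4=0x57
epilogue: pop r6=0x3a, sp=0x7c
r1 is caller-saved -> body value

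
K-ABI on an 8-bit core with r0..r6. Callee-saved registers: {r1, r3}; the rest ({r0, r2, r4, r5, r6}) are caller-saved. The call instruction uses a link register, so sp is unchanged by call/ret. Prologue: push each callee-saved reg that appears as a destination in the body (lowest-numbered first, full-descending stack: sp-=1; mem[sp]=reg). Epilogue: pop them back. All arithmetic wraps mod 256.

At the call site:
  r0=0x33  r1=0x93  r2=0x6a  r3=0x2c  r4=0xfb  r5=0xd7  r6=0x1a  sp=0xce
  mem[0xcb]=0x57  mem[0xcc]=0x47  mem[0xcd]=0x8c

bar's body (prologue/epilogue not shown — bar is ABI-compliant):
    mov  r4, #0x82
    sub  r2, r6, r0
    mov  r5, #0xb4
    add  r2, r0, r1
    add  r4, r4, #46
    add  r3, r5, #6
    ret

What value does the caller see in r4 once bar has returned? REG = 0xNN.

REG = 0xb0

prologue: push r3 -> mem[0xcd]=0x2c, sp=0xcd
body[0] mov  r4, #0x82 -> r4=0x82
body[1] sub  r2, r6, r0 -> r2=0xe7
body[2] mov  r5, #0xb4 -> r5=0xb4
body[3] add  r2, r0, r1 -> r2=0xc6
body[4] add  r4, r4, #46 -> r4=0xb0
body[5] add  r3, r5, #6 -> r3=0xba
epilogue: pop r3=0x2c, sp=0xce
r4 is caller-saved -> body value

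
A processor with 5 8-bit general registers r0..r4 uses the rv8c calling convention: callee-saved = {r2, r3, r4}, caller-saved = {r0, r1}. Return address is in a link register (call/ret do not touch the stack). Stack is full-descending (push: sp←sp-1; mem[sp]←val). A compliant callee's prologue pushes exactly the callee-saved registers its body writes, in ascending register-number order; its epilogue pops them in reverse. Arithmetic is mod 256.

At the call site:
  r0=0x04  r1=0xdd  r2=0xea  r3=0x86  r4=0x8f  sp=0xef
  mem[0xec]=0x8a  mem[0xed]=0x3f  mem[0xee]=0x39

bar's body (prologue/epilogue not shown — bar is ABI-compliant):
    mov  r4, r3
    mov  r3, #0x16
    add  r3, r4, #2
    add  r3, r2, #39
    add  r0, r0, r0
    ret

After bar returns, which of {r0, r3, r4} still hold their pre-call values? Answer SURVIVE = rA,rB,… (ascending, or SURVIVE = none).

prologue: push r3 → mem[0xee]=0x86, sp=0xee
prologue: push r4 → mem[0xed]=0x8f, sp=0xed
body[0] mov  r4, r3 → r4=0x86
body[1] mov  r3, #0x16 → r3=0x16
body[2] add  r3, r4, #2 → r3=0x88
body[3] add  r3, r2, #39 → r3=0x11
body[4] add  r0, r0, r0 → r0=0x08
epilogue: pop r4=0x8f, sp=0xee
epilogue: pop r3=0x86, sp=0xef
r0: caller-saved, written=True
r3: callee-saved, written=True
r4: callee-saved, written=True

SURVIVE = r3,r4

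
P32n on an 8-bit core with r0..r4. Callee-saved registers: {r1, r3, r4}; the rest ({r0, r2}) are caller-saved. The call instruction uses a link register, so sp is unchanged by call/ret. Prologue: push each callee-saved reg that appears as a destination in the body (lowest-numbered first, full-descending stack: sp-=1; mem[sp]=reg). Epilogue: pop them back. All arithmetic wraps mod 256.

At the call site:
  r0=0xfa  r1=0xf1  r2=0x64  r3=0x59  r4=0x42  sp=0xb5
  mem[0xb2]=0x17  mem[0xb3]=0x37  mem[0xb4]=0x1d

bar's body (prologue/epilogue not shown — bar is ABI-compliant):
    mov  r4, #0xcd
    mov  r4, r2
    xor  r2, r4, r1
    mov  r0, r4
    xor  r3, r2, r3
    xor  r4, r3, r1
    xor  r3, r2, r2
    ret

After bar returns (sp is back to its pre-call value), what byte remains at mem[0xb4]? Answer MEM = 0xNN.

MEM = 0x59

prologue: push r3 -> mem[0xb4]=0x59, sp=0xb4
prologue: push r4 -> mem[0xb3]=0x42, sp=0xb3
body[0] mov  r4, #0xcd -> r4=0xcd
body[1] mov  r4, r2 -> r4=0x64
body[2] xor  r2, r4, r1 -> r2=0x95
body[3] mov  r0, r4 -> r0=0x64
body[4] xor  r3, r2, r3 -> r3=0xcc
body[5] xor  r4, r3, r1 -> r4=0x3d
body[6] xor  r3, r2, r2 -> r3=0x00
epilogue: pop r4=0x42, sp=0xb4
epilogue: pop r3=0x59, sp=0xb5
prologue pushed ['r3', 'r4'] at ['0xb4', '0xb3']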